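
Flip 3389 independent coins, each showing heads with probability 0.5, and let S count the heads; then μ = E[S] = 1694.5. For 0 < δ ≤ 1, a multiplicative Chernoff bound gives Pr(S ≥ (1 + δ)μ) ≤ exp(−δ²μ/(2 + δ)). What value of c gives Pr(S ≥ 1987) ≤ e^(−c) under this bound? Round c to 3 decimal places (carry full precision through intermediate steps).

23.240

Write 1987 = (1 + δ)μ, so δ = 1987/1694.5 − 1 = 0.1726173…
Then the exponent is δ²μ/(2 + δ) = (1987 − μ)² / (μ·(2 + δ)) = 23.239508.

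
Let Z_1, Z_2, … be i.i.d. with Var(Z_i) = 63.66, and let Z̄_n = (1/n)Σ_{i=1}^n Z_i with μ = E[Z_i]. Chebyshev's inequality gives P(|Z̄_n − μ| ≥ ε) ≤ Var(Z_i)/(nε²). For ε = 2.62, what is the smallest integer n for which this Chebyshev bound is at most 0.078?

119

Require 63.66/(n·2.62²) ≤ 0.078, i.e. n ≥ 63.66/(0.078·2.62²) = 118.897.
The smallest integer n is 119.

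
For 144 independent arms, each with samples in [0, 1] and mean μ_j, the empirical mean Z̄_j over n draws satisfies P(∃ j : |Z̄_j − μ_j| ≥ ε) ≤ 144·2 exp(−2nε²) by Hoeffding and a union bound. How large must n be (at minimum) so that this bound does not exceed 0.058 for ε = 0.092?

503

Need 2·144·exp(−2nε²) ≤ 0.058, i.e. exp(−2nε²) ≤ 0.058/288.
So 2nε² ≥ ln(288/0.058) = 8.510273.
Hence n ≥ 8.510273/(2·0.092²) = 502.734.
The smallest integer n is 503.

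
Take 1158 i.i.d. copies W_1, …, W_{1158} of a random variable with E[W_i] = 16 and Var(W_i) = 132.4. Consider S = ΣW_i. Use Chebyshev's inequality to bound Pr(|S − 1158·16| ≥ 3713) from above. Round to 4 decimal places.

Var(S) = n·Var(W_i) = 1158·132.4 = 153319.2.
Chebyshev: Pr(|S − 1158·16| ≥ 3713) ≤ Var(S)/3713² = 153319.2/13786369 = 0.0111.

0.0111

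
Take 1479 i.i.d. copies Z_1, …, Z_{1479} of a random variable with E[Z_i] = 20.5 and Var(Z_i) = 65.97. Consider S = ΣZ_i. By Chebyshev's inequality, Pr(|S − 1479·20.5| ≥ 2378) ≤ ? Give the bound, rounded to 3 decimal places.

0.017

Var(S) = n·Var(Z_i) = 1479·65.97 = 97569.63.
Chebyshev: Pr(|S − 1479·20.5| ≥ 2378) ≤ Var(S)/2378² = 97569.63/5654884 = 0.0173.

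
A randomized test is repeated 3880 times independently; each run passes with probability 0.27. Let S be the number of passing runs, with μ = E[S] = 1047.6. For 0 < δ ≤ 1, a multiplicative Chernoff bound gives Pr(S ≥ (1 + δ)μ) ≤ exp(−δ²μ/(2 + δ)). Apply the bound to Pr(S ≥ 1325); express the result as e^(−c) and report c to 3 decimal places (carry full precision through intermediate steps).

32.433

Write 1325 = (1 + δ)μ, so δ = 1325/1047.6 − 1 = 0.2647957…
Then the exponent is δ²μ/(2 + δ) = (1325 − μ)² / (μ·(2 + δ)) = 32.433094.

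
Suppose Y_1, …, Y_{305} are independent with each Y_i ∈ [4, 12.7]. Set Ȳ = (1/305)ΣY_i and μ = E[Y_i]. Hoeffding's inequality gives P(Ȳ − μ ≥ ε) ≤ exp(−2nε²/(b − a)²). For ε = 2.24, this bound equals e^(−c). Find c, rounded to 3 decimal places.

c = 2nε²/(b − a)² = 2·305·2.24² / 8.7² = 40.4378.

40.438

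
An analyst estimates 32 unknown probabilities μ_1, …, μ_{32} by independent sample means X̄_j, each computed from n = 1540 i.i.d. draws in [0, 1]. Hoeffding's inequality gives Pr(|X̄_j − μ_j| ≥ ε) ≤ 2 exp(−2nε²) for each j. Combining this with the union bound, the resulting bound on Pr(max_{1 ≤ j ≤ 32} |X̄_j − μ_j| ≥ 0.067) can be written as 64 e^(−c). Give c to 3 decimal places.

13.826

Union bound over the 32 events: Pr(max_{1 ≤ j ≤ 32} |X̄_j − μ_j| ≥ 0.067) ≤ 32·2·exp(−2nε²) = 64 exp(−2·1540·0.067²).
So c = 2·1540·0.067² = 13.8261.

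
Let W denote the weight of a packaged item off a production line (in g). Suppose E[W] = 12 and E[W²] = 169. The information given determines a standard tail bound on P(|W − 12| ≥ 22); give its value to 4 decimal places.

0.0517

The first two moments determine the variance, so Chebyshev's inequality is the sharpest standard bound available.
Var(W) = E[W²] − (E[W])² = 169 − 144 = 25.
Chebyshev's inequality: P(|W − μ| ≥ t) ≤ Var(W)/t² = 25/484 = 0.0517.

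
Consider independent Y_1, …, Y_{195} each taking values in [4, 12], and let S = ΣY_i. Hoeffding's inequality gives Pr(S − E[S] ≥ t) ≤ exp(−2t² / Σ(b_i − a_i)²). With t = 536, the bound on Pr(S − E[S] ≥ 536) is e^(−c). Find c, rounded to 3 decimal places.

46.041

Σ(b_i − a_i)² = 195·(8)² = 12480.
c = 2t²/12480 = 2·536²/12480 = 46.0410.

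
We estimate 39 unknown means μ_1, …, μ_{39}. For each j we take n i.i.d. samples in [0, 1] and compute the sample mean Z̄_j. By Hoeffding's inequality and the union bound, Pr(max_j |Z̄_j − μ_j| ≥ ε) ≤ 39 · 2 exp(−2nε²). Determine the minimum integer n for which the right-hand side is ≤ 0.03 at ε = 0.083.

Need 2·39·exp(−2nε²) ≤ 0.03, i.e. exp(−2nε²) ≤ 0.03/78.
So 2nε² ≥ ln(78/0.03) = 7.863267.
Hence n ≥ 7.863267/(2·0.083²) = 570.712.
The smallest integer n is 571.

571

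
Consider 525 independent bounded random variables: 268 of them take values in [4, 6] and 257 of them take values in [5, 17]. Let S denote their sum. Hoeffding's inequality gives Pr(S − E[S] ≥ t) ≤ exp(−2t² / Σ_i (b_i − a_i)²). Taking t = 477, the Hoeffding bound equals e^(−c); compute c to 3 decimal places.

Σ(b_i − a_i)² = 268·2² + 257·12² = 38080.
c = 2t² / 38080 = 2·477² / 38080 = 11.9501.

11.950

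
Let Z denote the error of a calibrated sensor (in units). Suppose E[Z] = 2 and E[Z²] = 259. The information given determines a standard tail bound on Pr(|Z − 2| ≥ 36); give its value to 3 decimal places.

0.197

The first two moments determine the variance, so Chebyshev's inequality is the sharpest standard bound available.
Var(Z) = E[Z²] − (E[Z])² = 259 − 4 = 255.
Chebyshev's inequality: Pr(|Z − μ| ≥ t) ≤ Var(Z)/t² = 255/1296 = 0.1968.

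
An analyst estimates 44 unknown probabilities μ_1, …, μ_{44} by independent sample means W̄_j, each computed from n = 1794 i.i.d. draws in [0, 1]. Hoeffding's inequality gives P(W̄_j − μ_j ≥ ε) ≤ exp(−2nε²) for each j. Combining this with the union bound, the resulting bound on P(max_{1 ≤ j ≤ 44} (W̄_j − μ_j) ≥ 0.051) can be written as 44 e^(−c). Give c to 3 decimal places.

9.332

Union bound over the 44 events: P(max_{1 ≤ j ≤ 44} (W̄_j − μ_j) ≥ 0.051) ≤ 44·exp(−2nε²) = 44 exp(−2·1794·0.051²).
So c = 2·1794·0.051² = 9.3324.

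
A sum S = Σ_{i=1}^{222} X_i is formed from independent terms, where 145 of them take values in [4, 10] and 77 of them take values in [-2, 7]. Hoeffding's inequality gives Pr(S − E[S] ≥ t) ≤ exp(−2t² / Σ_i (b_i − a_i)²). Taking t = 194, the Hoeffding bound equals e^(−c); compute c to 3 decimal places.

6.570

Σ(b_i − a_i)² = 145·6² + 77·9² = 11457.
c = 2t² / 11457 = 2·194² / 11457 = 6.5700.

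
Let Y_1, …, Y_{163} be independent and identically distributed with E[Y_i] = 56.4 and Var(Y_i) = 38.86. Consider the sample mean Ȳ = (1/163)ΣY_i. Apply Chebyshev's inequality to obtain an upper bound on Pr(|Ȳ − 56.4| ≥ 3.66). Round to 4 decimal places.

0.0178

Var(Ȳ) = Var(Y_i)/n = 38.86/163 = 0.2384.
Chebyshev: Pr(|Ȳ − 56.4| ≥ 3.66) ≤ Var(Ȳ)/(3.66)² = 38.86/(163·3.66²) = 0.0178.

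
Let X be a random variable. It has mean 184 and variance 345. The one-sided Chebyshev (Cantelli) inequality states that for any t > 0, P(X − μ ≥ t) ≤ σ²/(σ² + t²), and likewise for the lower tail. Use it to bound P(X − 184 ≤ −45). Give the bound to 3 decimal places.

0.146

Here σ² = 345 and t = 45, so σ² + t² = 2370.
Cantelli's bound: 345/2370 = 0.1456.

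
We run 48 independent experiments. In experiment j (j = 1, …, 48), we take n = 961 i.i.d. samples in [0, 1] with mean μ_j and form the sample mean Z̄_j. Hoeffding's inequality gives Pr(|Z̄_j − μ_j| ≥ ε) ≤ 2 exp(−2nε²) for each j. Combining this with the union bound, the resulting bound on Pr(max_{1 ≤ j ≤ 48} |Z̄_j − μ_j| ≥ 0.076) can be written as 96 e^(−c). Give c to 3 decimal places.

11.101

Union bound over the 48 events: Pr(max_{1 ≤ j ≤ 48} |Z̄_j − μ_j| ≥ 0.076) ≤ 48·2·exp(−2nε²) = 96 exp(−2·961·0.076²).
So c = 2·961·0.076² = 11.1015.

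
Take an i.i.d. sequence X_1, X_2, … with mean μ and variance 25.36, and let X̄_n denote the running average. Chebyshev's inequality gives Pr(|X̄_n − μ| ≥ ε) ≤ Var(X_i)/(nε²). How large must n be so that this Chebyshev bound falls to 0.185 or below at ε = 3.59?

11

Require 25.36/(n·3.59²) ≤ 0.185, i.e. n ≥ 25.36/(0.185·3.59²) = 10.636.
The smallest integer n is 11.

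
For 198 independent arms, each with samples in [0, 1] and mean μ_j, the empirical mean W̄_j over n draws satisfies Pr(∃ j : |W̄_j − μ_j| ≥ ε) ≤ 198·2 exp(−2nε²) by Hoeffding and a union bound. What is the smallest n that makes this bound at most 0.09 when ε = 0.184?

Need 2·198·exp(−2nε²) ≤ 0.09, i.e. exp(−2nε²) ≤ 0.09/396.
So 2nε² ≥ ln(396/0.09) = 8.389360.
Hence n ≥ 8.389360/(2·0.184²) = 123.898.
The smallest integer n is 124.

124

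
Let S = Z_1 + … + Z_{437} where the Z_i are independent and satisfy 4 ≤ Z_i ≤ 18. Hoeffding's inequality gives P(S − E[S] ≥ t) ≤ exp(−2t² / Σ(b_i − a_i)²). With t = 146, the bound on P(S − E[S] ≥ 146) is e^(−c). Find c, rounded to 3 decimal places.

0.498

Σ(b_i − a_i)² = 437·(14)² = 85652.
c = 2t²/85652 = 2·146²/85652 = 0.4977.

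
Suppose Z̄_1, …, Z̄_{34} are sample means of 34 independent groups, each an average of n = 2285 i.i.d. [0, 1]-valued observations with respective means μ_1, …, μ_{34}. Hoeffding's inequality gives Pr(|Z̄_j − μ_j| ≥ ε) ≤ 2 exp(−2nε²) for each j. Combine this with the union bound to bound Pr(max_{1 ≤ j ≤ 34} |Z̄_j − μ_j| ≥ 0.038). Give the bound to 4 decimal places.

Per-experiment Hoeffding bound: 2·exp(−2·2285·0.038²) = 2·exp(−6.59908) = 0.0027232.
Union bound over 34 events: 34·0.0027232 = 0.09259.

0.0926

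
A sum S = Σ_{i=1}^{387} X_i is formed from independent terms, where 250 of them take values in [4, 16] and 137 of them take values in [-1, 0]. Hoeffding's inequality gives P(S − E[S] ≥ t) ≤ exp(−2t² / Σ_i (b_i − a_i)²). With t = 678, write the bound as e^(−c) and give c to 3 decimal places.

25.441

Σ(b_i − a_i)² = 250·12² + 137·1² = 36137.
c = 2t² / 36137 = 2·678² / 36137 = 25.4412.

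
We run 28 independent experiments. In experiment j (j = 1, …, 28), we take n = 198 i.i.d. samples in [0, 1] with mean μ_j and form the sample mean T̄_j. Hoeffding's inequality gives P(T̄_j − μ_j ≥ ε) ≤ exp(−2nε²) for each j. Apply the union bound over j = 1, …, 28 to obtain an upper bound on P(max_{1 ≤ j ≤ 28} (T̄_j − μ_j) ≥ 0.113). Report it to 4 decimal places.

Per-experiment Hoeffding bound: exp(−2·198·0.113²) = exp(−5.05652) = 0.0063677.
Union bound over 28 events: 28·0.0063677 = 0.17829.

0.1783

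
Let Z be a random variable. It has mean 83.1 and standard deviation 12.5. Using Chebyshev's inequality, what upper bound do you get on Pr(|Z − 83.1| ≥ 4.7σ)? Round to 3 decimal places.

Chebyshev: Pr(|Z − μ| ≥ t) ≤ Var(Z)/t².
Var(Z) = σ² = 12.5² = 156.25.
t = 4.7·12.5 = 58.75.
Bound = 156.25 / 3451.5625 = 0.0453.

0.045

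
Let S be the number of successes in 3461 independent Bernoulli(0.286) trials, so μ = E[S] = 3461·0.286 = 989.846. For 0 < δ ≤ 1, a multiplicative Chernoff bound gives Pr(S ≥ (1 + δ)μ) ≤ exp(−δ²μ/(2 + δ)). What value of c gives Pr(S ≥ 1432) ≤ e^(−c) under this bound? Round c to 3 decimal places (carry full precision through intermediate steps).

Write 1432 = (1 + δ)μ, so δ = 1432/989.846 − 1 = 0.4466897…
Then the exponent is δ²μ/(2 + δ) = (1432 − μ)² / (μ·(2 + δ)) = 80.723613.

80.724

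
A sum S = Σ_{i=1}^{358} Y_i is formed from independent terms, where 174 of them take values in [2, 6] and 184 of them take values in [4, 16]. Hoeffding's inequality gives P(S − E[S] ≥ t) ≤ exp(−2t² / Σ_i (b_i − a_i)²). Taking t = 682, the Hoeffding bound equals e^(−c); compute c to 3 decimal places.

Σ(b_i − a_i)² = 174·4² + 184·12² = 29280.
c = 2t² / 29280 = 2·682² / 29280 = 31.7708.

31.771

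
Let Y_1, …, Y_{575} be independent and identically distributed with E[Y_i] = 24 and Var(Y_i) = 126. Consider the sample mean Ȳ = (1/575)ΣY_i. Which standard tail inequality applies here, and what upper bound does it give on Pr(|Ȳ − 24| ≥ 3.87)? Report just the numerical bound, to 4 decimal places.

With mean and variance of each term known, Chebyshev's inequality bounds the deviation of the sum (or sample mean).
Var(Ȳ) = Var(Y_i)/n = 126/575 = 0.21913.
Chebyshev: Pr(|Ȳ − 24| ≥ 3.87) ≤ Var(Ȳ)/(3.87)² = 126/(575·3.87²) = 0.0146.

0.0146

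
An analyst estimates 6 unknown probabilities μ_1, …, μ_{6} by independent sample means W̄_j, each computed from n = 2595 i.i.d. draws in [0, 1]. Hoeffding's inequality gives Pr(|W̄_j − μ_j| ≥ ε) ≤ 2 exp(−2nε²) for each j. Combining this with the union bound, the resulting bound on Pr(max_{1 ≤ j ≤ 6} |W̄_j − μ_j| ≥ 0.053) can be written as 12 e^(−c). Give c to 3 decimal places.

Union bound over the 6 events: Pr(max_{1 ≤ j ≤ 6} |W̄_j − μ_j| ≥ 0.053) ≤ 6·2·exp(−2nε²) = 12 exp(−2·2595·0.053²).
So c = 2·2595·0.053² = 14.5787.

14.579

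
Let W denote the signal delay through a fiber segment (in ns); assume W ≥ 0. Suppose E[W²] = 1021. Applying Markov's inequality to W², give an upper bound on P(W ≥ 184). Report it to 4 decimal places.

0.0302

Since W ≥ 0, the event {W ≥ 184} is the same as {W² ≥ 33856}.
Markov's inequality applied to W² gives P(W² ≥ 33856) ≤ E[W²]/33856 = 1021/33856 = 0.0302.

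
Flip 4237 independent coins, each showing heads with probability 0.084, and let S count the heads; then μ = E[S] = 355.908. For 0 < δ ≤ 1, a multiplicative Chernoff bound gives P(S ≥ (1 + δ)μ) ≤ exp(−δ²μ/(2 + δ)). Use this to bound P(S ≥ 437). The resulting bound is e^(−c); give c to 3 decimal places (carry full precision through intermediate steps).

8.293

Write 437 = (1 + δ)μ, so δ = 437/355.908 − 1 = 0.2278454…
Then the exponent is δ²μ/(2 + δ) = (437 − μ)² / (μ·(2 + δ)) = 8.293412.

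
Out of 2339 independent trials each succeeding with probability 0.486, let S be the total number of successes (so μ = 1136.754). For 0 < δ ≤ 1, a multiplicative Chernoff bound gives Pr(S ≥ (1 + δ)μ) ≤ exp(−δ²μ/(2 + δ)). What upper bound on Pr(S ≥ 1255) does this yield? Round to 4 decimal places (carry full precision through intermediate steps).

Write 1255 = (1 + δ)μ, so δ = 1255/1136.754 − 1 = 0.1040207…
Then the exponent is δ²μ/(2 + δ) = (1255 − μ)² / (μ·(2 + δ)) = 5.845968.
Bound = exp(−5.845968) = 0.00289.

0.0029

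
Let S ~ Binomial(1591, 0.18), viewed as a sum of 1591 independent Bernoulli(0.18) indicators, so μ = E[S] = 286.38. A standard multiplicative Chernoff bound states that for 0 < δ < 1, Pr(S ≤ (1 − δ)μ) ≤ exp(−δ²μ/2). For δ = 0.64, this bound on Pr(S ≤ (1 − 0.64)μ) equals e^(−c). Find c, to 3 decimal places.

58.651

c = δ²μ/2 = 0.64²·286.38/2 = 58.6506.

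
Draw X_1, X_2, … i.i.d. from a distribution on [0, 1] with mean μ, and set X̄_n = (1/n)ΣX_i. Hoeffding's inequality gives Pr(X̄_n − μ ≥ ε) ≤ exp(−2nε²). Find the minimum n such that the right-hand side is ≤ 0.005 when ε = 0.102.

Require exp(−2nε²) ≤ 0.005, i.e. 2nε² ≥ ln(1/0.005) = 5.298317.
So n ≥ 5.298317 / (2·0.102²) = 254.629.
The smallest integer n is 255.

255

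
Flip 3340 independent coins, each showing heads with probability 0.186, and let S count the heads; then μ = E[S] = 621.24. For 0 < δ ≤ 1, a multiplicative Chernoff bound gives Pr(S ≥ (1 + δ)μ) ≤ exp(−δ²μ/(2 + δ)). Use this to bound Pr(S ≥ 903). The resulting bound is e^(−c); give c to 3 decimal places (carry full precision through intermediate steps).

52.084

Write 903 = (1 + δ)μ, so δ = 903/621.24 − 1 = 0.4535445…
Then the exponent is δ²μ/(2 + δ) = (903 − μ)² / (μ·(2 + δ)) = 52.084119.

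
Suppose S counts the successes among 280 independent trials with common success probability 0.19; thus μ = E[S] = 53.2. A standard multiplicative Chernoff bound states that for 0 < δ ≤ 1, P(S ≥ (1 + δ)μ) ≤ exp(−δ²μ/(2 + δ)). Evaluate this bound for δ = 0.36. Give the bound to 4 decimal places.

Exponent = δ²μ/(2 + δ) = 0.36²·53.2/2.36 = 2.9215.
Bound = exp(−2.9215) = 0.05385.

0.0539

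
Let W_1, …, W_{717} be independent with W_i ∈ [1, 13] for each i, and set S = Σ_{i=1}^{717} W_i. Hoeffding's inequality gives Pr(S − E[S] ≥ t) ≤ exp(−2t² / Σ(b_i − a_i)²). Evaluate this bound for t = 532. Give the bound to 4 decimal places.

0.0042

Σ(b_i − a_i)² = 717·(12)² = 103248.
Exponent = 2·532²/103248 = 5.4824.
Bound = exp(−5.4824) = 0.00416.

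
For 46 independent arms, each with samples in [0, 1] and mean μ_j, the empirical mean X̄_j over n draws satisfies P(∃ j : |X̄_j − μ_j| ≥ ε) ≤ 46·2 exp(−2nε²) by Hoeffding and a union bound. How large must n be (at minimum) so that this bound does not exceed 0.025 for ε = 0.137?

Need 2·46·exp(−2nε²) ≤ 0.025, i.e. exp(−2nε²) ≤ 0.025/92.
So 2nε² ≥ ln(92/0.025) = 8.210668.
Hence n ≥ 8.210668/(2·0.137²) = 218.730.
The smallest integer n is 219.

219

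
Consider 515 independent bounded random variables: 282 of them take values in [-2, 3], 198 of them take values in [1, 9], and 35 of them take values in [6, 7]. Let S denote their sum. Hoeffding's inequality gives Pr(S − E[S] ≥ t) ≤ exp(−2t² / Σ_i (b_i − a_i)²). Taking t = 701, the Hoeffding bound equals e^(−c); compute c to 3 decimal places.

49.744

Σ(b_i − a_i)² = 282·5² + 198·8² + 35·1² = 19757.
c = 2t² / 19757 = 2·701² / 19757 = 49.7445.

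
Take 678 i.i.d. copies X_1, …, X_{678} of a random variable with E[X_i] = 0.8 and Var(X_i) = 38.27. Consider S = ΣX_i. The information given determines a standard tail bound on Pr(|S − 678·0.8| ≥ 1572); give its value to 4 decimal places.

With mean and variance of each term known, Chebyshev's inequality bounds the deviation of the sum (or sample mean).
Var(S) = n·Var(X_i) = 678·38.27 = 25947.06.
Chebyshev: Pr(|S − 678·0.8| ≥ 1572) ≤ Var(S)/1572² = 25947.06/2471184 = 0.0105.

0.0105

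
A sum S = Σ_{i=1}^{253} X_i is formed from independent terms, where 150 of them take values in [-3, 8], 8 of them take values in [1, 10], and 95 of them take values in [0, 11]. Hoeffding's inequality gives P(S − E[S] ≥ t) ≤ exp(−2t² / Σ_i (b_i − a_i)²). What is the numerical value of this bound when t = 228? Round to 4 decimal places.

0.0323

Σ(b_i − a_i)² = 150·11² + 8·9² + 95·11² = 30293.
Exponent = 2·228² / 30293 = 3.43208.
Bound = exp(−3.43208) = 0.03232.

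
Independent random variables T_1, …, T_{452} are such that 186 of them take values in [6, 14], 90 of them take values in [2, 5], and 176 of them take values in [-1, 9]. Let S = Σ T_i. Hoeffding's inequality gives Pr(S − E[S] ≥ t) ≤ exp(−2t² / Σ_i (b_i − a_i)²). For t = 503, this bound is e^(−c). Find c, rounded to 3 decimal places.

Σ(b_i − a_i)² = 186·8² + 90·3² + 176·10² = 30314.
c = 2t² / 30314 = 2·503² / 30314 = 16.6926.

16.693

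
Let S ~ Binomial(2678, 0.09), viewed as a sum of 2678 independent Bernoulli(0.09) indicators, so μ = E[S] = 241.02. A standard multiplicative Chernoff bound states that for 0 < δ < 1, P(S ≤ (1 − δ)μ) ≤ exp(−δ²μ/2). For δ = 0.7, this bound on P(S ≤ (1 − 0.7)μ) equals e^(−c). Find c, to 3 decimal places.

59.050

c = δ²μ/2 = 0.7²·241.02/2 = 59.0499.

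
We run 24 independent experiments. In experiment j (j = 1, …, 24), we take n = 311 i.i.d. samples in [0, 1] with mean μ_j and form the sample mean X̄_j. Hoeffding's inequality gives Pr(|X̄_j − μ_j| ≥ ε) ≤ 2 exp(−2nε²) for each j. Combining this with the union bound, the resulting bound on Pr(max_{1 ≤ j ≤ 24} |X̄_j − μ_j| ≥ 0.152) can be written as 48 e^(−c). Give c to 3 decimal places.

14.371

Union bound over the 24 events: Pr(max_{1 ≤ j ≤ 24} |X̄_j − μ_j| ≥ 0.152) ≤ 24·2·exp(−2nε²) = 48 exp(−2·311·0.152²).
So c = 2·311·0.152² = 14.3707.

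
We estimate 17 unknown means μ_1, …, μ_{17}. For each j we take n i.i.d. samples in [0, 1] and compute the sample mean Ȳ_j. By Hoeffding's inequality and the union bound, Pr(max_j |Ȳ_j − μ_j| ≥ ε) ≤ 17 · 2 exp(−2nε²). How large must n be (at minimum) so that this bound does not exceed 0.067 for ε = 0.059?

895

Need 2·17·exp(−2nε²) ≤ 0.067, i.e. exp(−2nε²) ≤ 0.067/34.
So 2nε² ≥ ln(34/0.067) = 6.229423.
Hence n ≥ 6.229423/(2·0.059²) = 894.775.
The smallest integer n is 895.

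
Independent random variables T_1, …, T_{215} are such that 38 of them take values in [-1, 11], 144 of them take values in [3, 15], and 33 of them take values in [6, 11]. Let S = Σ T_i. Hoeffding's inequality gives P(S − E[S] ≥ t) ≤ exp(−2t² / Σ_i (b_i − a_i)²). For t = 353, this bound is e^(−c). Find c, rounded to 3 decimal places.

Σ(b_i − a_i)² = 38·12² + 144·12² + 33·5² = 27033.
c = 2t² / 27033 = 2·353² / 27033 = 9.2190.

9.219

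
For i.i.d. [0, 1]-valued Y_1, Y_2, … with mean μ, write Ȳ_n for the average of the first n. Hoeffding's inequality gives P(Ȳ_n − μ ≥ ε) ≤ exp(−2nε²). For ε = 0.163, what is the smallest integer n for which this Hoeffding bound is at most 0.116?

41

Require exp(−2nε²) ≤ 0.116, i.e. 2nε² ≥ ln(1/0.116) = 2.154165.
So n ≥ 2.154165 / (2·0.163²) = 40.539.
The smallest integer n is 41.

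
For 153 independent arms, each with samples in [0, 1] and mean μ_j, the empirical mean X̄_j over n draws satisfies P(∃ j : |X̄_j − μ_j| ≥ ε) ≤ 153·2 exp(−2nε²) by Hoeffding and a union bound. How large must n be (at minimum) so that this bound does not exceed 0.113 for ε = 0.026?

5847

Need 2·153·exp(−2nε²) ≤ 0.113, i.e. exp(−2nε²) ≤ 0.113/306.
So 2nε² ≥ ln(306/0.113) = 7.903953.
Hence n ≥ 7.903953/(2·0.026²) = 5846.119.
The smallest integer n is 5847.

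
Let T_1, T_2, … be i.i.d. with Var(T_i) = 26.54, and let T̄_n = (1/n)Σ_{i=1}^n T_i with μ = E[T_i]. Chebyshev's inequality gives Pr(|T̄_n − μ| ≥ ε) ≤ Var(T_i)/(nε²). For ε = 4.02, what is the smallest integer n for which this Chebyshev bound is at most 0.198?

9

Require 26.54/(n·4.02²) ≤ 0.198, i.e. n ≥ 26.54/(0.198·4.02²) = 8.294.
The smallest integer n is 9.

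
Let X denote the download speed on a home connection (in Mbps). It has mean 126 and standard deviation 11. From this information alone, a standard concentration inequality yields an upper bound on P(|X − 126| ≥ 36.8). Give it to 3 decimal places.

0.089

Mean and variance are known, so Chebyshev's inequality applies.
Chebyshev: P(|X − μ| ≥ t) ≤ Var(X)/t².
Var(X) = σ² = 11² = 121.
Bound = 121 / 1354.24 = 0.0893.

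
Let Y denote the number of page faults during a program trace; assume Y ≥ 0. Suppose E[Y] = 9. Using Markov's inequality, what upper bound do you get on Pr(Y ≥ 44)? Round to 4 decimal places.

Markov's inequality: for a non-negative random variable, Pr(Y ≥ a) ≤ E[Y]/a.
Here E[Y] = 9 and a = 44, so the bound is 9/44 = 0.2045.

0.2045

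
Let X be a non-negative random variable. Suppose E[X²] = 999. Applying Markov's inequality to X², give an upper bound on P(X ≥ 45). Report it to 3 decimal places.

Since X ≥ 0, the event {X ≥ 45} is the same as {X² ≥ 2025}.
Markov's inequality applied to X² gives P(X² ≥ 2025) ≤ E[X²]/2025 = 999/2025 = 0.4933.

0.493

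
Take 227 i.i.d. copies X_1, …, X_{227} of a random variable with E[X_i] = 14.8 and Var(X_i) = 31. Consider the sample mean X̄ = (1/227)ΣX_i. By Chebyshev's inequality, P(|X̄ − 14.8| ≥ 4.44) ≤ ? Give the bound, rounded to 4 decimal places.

Var(X̄) = Var(X_i)/n = 31/227 = 0.13656.
Chebyshev: P(|X̄ − 14.8| ≥ 4.44) ≤ Var(X̄)/(4.44)² = 31/(227·4.44²) = 0.0069.

0.0069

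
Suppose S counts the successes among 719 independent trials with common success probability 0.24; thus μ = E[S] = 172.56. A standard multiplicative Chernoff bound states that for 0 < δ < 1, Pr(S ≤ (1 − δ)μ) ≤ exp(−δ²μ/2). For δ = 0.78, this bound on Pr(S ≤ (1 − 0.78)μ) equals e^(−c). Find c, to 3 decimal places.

52.493

c = δ²μ/2 = 0.78²·172.56/2 = 52.4928.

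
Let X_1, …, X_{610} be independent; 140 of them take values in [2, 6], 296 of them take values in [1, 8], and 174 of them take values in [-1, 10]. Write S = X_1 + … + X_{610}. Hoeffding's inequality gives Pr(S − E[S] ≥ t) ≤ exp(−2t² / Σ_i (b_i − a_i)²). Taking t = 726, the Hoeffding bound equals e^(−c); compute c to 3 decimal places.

Σ(b_i − a_i)² = 140·4² + 296·7² + 174·11² = 37798.
c = 2t² / 37798 = 2·726² / 37798 = 27.8891.

27.889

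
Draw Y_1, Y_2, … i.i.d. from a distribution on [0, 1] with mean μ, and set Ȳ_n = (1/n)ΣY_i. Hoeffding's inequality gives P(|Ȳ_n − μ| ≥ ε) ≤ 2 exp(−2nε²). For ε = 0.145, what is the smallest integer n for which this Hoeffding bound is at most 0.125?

Require 2·exp(−2nε²) ≤ 0.125, i.e. 2nε² ≥ ln(2/0.125) = 2.772589.
So n ≥ 2.772589 / (2·0.145²) = 65.936.
The smallest integer n is 66.

66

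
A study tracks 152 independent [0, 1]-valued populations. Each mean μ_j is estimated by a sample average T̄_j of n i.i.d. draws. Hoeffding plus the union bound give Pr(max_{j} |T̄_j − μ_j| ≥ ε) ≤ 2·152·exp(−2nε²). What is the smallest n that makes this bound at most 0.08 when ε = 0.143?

Need 2·152·exp(−2nε²) ≤ 0.08, i.e. exp(−2nε²) ≤ 0.08/304.
So 2nε² ≥ ln(304/0.08) = 8.242756.
Hence n ≥ 8.242756/(2·0.143²) = 201.544.
The smallest integer n is 202.

202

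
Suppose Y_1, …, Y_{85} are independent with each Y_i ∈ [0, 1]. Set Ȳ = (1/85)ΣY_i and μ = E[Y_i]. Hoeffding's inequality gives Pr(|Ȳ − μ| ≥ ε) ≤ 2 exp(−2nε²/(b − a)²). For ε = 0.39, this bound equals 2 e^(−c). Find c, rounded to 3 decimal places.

25.857

c = 2nε²/(b − a)² = 2·85·0.39² / 1² = 25.8570.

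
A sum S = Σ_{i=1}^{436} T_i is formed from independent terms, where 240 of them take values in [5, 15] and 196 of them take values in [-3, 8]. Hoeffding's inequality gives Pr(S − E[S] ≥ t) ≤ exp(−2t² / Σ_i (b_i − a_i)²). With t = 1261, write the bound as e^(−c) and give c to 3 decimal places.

Σ(b_i − a_i)² = 240·10² + 196·11² = 47716.
c = 2t² / 47716 = 2·1261² / 47716 = 66.6494.

66.649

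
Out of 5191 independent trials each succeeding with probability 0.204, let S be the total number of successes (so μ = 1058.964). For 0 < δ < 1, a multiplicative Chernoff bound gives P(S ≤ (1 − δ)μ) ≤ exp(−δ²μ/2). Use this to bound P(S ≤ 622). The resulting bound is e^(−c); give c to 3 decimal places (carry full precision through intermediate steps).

90.153

Write 622 = (1 − δ)μ, so δ = 1 − 622/1058.964 = 0.4126335…
Then the exponent is δ²μ/2 = (μ − 622)²/(2μ) = 90.152988.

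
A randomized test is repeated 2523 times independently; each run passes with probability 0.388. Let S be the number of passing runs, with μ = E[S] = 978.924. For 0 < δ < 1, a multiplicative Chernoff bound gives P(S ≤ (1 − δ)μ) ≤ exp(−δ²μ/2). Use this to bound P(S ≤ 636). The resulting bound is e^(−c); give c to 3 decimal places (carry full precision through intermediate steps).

Write 636 = (1 − δ)μ, so δ = 1 − 636/978.924 = 0.3503071…
Then the exponent is δ²μ/2 = (μ − 636)²/(2μ) = 60.064351.

60.064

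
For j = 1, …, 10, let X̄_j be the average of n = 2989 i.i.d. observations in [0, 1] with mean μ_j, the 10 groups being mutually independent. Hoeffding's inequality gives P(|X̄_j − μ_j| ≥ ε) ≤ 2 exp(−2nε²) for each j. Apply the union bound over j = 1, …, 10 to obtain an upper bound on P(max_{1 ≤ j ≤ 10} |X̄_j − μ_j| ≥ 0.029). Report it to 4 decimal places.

Per-experiment Hoeffding bound: 2·exp(−2·2989·0.029²) = 2·exp(−5.02750) = 0.01311.
Union bound over 10 events: 10·0.01311 = 0.13110.

0.1311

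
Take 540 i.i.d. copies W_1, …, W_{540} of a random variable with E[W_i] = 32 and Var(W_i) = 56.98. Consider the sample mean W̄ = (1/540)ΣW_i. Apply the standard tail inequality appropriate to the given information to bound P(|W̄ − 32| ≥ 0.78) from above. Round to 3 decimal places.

0.173

With mean and variance of each term known, Chebyshev's inequality bounds the deviation of the sum (or sample mean).
Var(W̄) = Var(W_i)/n = 56.98/540 = 0.10552.
Chebyshev: P(|W̄ − 32| ≥ 0.78) ≤ Var(W̄)/(0.78)² = 56.98/(540·0.78²) = 0.1734.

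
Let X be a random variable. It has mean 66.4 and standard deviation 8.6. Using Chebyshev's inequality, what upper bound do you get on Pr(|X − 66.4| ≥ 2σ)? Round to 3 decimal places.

0.250

Chebyshev: Pr(|X − μ| ≥ t) ≤ Var(X)/t².
Var(X) = σ² = 8.6² = 73.96.
t = 2·8.6 = 17.2.
Bound = 73.96 / 295.84 = 0.2500.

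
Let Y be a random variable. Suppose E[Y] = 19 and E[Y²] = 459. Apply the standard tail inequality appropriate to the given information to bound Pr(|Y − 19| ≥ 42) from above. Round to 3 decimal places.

0.056

The first two moments determine the variance, so Chebyshev's inequality is the sharpest standard bound available.
Var(Y) = E[Y²] − (E[Y])² = 459 − 361 = 98.
Chebyshev's inequality: Pr(|Y − μ| ≥ t) ≤ Var(Y)/t² = 98/1764 = 0.0556.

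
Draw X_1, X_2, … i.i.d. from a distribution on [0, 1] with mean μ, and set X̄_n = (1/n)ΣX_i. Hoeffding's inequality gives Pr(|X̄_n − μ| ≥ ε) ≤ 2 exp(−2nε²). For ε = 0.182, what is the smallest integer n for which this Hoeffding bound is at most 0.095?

46

Require 2·exp(−2nε²) ≤ 0.095, i.e. 2nε² ≥ ln(2/0.095) = 3.047026.
So n ≥ 3.047026 / (2·0.182²) = 45.994.
The smallest integer n is 46.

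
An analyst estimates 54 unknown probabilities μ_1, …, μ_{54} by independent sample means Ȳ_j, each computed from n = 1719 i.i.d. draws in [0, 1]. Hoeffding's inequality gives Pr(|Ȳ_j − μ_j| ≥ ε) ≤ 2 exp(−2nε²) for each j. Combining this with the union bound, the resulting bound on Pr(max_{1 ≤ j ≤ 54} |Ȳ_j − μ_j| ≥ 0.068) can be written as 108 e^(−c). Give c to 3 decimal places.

Union bound over the 54 events: Pr(max_{1 ≤ j ≤ 54} |Ȳ_j − μ_j| ≥ 0.068) ≤ 54·2·exp(−2nε²) = 108 exp(−2·1719·0.068²).
So c = 2·1719·0.068² = 15.8973.

15.897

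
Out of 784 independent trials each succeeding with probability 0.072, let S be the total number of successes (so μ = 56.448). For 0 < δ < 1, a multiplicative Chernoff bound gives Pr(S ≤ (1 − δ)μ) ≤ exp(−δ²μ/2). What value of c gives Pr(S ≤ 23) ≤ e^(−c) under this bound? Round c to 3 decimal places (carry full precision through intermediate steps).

9.910

Write 23 = (1 − δ)μ, so δ = 1 − 23/56.448 = 0.5925454…
Then the exponent is δ²μ/2 = (μ − 23)²/(2μ) = 9.909728.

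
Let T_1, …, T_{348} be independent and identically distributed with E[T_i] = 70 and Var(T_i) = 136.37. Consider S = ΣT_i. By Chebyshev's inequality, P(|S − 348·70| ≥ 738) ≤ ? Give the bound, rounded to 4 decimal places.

0.0871

Var(S) = n·Var(T_i) = 348·136.37 = 47456.76.
Chebyshev: P(|S − 348·70| ≥ 738) ≤ Var(S)/738² = 47456.76/544644 = 0.0871.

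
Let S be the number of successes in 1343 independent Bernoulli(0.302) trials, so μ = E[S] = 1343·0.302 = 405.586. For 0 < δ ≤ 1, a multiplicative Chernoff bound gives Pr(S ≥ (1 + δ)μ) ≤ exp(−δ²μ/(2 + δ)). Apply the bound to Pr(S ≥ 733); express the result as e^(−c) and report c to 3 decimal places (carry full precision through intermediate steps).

94.152

Write 733 = (1 + δ)μ, so δ = 733/405.586 − 1 = 0.8072616…
Then the exponent is δ²μ/(2 + δ) = (733 − μ)² / (μ·(2 + δ)) = 94.151805.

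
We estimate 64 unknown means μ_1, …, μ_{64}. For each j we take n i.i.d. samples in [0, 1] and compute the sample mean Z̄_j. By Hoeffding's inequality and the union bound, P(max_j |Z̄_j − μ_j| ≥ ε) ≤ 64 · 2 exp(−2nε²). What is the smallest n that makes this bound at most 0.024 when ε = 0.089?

542

Need 2·64·exp(−2nε²) ≤ 0.024, i.e. exp(−2nε²) ≤ 0.024/128.
So 2nε² ≥ ln(128/0.024) = 8.581732.
Hence n ≥ 8.581732/(2·0.089²) = 541.708.
The smallest integer n is 542.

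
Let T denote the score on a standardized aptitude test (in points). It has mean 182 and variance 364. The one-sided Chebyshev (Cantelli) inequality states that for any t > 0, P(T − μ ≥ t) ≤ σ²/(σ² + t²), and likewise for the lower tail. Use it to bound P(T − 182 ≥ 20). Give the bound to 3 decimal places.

0.476

Here σ² = 364 and t = 20, so σ² + t² = 764.
Cantelli's bound: 364/764 = 0.4764.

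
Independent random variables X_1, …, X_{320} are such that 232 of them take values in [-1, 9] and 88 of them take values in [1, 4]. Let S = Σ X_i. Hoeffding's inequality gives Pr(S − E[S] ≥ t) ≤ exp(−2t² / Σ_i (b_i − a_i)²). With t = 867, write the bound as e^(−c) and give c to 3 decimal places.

62.662

Σ(b_i − a_i)² = 232·10² + 88·3² = 23992.
c = 2t² / 23992 = 2·867² / 23992 = 62.6616.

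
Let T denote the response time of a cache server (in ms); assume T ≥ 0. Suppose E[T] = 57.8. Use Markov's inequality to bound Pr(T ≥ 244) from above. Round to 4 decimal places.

0.2369

Markov's inequality: for a non-negative random variable, Pr(T ≥ a) ≤ E[T]/a.
Here E[T] = 57.8 and a = 244, so the bound is 57.8/244 = 0.2369.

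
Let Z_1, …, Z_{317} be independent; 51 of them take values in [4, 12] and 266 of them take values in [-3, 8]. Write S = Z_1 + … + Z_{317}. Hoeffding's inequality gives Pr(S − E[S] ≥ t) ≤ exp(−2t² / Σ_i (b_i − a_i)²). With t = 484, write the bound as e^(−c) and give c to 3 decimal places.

13.216

Σ(b_i − a_i)² = 51·8² + 266·11² = 35450.
c = 2t² / 35450 = 2·484² / 35450 = 13.2161.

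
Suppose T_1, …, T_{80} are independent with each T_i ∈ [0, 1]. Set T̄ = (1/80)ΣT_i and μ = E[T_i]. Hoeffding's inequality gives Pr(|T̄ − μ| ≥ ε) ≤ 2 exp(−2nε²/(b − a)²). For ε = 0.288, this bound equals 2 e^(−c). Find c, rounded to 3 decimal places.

13.271

c = 2nε²/(b − a)² = 2·80·0.288² / 1² = 13.2710.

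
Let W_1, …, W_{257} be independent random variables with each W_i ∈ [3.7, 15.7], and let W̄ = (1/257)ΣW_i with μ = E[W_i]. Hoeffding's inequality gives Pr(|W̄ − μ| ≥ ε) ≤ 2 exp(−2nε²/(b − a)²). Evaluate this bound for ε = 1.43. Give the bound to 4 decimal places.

Exponent: 2nε²/(b − a)² = 2·257·1.43² / 12² = 7.29916.
Bound = 2·exp(−7.29916) = 0.00135.

0.0014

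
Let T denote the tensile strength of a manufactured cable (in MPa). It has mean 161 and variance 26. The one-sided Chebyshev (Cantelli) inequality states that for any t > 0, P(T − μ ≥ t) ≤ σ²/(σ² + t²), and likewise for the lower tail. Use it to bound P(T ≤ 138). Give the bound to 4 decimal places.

0.0468

Here σ² = 26 and t = 23, so σ² + t² = 555.
Cantelli's bound: 26/555 = 0.0468.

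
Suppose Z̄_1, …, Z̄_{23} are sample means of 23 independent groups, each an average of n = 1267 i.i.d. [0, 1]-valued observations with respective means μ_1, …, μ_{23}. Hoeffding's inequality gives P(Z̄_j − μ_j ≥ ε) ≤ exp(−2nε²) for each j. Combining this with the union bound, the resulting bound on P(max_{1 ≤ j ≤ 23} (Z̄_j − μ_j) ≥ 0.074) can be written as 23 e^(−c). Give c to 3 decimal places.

Union bound over the 23 events: P(max_{1 ≤ j ≤ 23} (Z̄_j − μ_j) ≥ 0.074) ≤ 23·exp(−2nε²) = 23 exp(−2·1267·0.074²).
So c = 2·1267·0.074² = 13.8762.

13.876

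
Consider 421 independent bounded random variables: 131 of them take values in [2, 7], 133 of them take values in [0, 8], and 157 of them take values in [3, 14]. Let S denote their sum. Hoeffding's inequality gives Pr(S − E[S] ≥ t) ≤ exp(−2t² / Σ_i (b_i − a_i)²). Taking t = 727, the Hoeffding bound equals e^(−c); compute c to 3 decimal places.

Σ(b_i − a_i)² = 131·5² + 133·8² + 157·11² = 30784.
c = 2t² / 30784 = 2·727² / 30784 = 34.3379.

34.338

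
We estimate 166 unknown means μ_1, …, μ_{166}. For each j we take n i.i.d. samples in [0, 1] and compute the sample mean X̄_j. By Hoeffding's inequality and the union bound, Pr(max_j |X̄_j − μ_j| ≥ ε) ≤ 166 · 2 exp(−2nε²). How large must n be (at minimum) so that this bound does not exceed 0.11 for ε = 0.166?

Need 2·166·exp(−2nε²) ≤ 0.11, i.e. exp(−2nε²) ≤ 0.11/332.
So 2nε² ≥ ln(332/0.11) = 8.012410.
Hence n ≥ 8.012410/(2·0.166²) = 145.384.
The smallest integer n is 146.

146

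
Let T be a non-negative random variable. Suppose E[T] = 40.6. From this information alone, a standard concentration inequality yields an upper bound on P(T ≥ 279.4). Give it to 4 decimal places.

Only the mean of a non-negative variable is known, so Markov's inequality is the applicable tail bound.
Markov's inequality: for a non-negative random variable, P(T ≥ a) ≤ E[T]/a.
Here E[T] = 40.6 and a = 279.4, so the bound is 40.6/279.4 = 0.1453.

0.1453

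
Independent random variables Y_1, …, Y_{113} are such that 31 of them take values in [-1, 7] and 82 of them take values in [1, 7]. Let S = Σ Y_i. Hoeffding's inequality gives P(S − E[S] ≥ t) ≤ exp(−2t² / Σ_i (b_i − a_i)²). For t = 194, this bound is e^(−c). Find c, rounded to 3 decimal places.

Σ(b_i − a_i)² = 31·8² + 82·6² = 4936.
c = 2t² / 4936 = 2·194² / 4936 = 15.2496.

15.250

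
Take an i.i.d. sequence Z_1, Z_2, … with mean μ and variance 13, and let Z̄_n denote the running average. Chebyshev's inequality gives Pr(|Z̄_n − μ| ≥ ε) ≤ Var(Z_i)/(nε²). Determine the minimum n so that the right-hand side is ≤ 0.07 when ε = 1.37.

Require 13/(n·1.37²) ≤ 0.07, i.e. n ≥ 13/(0.07·1.37²) = 98.947.
The smallest integer n is 99.

99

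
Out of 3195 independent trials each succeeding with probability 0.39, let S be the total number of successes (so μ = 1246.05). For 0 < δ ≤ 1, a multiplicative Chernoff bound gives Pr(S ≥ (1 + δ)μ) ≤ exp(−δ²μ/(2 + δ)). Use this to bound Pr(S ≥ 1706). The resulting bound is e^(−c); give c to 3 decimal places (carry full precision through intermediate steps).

71.663

Write 1706 = (1 + δ)μ, so δ = 1706/1246.05 − 1 = 0.3691264…
Then the exponent is δ²μ/(2 + δ) = (1706 − μ)² / (μ·(2 + δ)) = 71.663421.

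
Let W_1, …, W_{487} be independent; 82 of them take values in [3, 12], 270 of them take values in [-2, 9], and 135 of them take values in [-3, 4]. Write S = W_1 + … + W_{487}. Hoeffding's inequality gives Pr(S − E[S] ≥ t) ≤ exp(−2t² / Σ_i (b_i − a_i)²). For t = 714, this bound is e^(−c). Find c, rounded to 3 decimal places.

22.200

Σ(b_i − a_i)² = 82·9² + 270·11² + 135·7² = 45927.
c = 2t² / 45927 = 2·714² / 45927 = 22.2003.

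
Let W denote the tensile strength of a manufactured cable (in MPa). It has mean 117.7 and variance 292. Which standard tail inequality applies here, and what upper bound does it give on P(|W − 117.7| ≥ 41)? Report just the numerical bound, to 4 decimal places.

0.1737

Mean and variance are known, so Chebyshev's inequality applies.
Chebyshev: P(|W − μ| ≥ t) ≤ Var(W)/t².
Bound = 292 / 1681 = 0.1737.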